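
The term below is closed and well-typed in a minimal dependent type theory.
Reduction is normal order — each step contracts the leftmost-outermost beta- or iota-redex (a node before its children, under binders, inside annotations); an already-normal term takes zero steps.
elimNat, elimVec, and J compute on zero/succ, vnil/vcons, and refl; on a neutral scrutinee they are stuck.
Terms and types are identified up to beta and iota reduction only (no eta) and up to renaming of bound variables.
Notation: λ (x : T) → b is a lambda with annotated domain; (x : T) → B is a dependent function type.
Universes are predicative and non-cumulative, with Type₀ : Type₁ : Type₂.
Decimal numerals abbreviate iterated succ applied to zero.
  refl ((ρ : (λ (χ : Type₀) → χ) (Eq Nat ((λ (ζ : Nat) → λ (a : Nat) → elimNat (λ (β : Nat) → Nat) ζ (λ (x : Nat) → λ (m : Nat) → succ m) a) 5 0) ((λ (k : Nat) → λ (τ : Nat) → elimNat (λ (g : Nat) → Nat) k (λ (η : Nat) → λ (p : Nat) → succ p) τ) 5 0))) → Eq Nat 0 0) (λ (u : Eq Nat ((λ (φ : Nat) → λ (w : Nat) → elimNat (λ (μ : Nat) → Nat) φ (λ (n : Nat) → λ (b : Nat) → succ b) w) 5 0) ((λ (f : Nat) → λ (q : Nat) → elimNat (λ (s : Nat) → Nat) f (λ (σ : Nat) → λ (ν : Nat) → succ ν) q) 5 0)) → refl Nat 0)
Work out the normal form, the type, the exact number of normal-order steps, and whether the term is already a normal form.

resulting normal form:
  refl ((ρ : Eq Nat 5 5) → Eq Nat 0 0) (λ (χ : Eq Nat 5 5) → refl Nat 0)
type:
  Eq ((ρ : Eq Nat 5 5) → Eq Nat 0 0) (λ (χ : Eq Nat 5 5) → refl Nat 0) (λ (ζ : Eq Nat 5 5) → refl Nat 0)
steps to reach normal form (normal order): 13
already normal: no
first redex: a beta-redex


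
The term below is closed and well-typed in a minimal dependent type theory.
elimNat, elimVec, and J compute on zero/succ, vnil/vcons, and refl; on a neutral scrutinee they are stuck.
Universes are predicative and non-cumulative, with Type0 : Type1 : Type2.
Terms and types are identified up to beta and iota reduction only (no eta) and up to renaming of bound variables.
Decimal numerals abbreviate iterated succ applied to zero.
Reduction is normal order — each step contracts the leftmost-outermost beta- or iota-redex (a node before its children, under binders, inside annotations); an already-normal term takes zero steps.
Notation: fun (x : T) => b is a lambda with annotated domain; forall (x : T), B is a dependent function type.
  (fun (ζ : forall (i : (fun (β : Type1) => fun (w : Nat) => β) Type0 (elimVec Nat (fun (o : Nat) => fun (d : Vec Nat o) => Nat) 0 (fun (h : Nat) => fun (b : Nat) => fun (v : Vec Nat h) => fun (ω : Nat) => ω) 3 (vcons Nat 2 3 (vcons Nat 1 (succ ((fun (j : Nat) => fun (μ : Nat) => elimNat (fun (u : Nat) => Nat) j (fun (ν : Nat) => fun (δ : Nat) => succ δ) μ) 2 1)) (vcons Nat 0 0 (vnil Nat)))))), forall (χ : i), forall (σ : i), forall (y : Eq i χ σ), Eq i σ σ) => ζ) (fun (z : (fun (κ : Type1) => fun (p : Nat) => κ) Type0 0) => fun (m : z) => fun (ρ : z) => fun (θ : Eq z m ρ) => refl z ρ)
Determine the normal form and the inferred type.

resulting normal form:
  fun (ζ : Type0) => fun (i : ζ) => fun (β : ζ) => fun (w : Eq ζ i β) => refl ζ β
inferred type:
  forall (ζ : Type0), forall (i : ζ), forall (β : ζ), forall (w : Eq ζ i β), Eq ζ β β
observation: the term reaches its normal form after 3 normal-order steps.


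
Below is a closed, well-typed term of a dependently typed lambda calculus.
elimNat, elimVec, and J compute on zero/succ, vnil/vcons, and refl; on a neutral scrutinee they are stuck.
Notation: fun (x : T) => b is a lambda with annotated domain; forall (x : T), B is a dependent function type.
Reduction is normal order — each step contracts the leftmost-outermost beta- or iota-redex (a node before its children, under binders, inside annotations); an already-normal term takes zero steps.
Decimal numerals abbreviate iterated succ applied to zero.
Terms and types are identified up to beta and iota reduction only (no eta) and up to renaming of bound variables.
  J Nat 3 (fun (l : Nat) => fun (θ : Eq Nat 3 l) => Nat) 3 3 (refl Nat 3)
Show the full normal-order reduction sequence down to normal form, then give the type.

reduction (normal order):
  J Nat 3 (fun (l : Nat) => fun (θ : Eq Nat 3 l) => Nat) 3 3 (refl Nat 3)
  ~> 3
the term's type:
  Nat


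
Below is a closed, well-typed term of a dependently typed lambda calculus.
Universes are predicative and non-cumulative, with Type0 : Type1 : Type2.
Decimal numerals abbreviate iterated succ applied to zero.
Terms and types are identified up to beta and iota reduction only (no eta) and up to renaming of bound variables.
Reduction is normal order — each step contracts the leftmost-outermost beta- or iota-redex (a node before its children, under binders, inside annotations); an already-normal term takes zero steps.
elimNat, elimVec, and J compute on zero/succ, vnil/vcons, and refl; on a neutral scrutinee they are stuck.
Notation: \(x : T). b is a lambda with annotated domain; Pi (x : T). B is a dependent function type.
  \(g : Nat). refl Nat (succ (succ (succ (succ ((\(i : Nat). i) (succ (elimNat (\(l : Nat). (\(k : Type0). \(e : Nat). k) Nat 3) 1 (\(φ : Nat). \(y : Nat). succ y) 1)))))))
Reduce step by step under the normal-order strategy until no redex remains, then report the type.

normal-order reduction sequence:
  \(g : Nat). refl Nat (succ (succ (succ (succ ((\(i : Nat). i) (succ (elimNat (\(l : Nat). (\(k : Type0). \(e : Nat). k) Nat 3) 1 (\(φ : Nat). \(y : Nat). succ y) 1)))))))
  ~> \(g : Nat). refl Nat (succ (succ (succ (succ (succ (elimNat (\(i : Nat). (\(l : Type0). \(k : Nat). l) Nat 3) 1 (\(e : Nat). \(φ : Nat). succ φ) 1))))))
  ~> \(g : Nat). refl Nat (succ (succ (succ (succ (succ ((\(i : Nat). \(l : Nat). succ l) 0 (elimNat (\(k : Nat). (\(e : Type0). \(φ : Nat). e) Nat 3) 1 (\(y : Nat). \(x : Nat). succ x) 0)))))))
  ~> \(g : Nat). refl Nat (succ (succ (succ (succ (succ ((\(i : Nat). succ i) (elimNat (\(l : Nat). (\(k : Type0). \(e : Nat). k) Nat 3) 1 (\(φ : Nat). \(y : Nat). succ y) 0)))))))
  ~> \(g : Nat). refl Nat (succ (succ (succ (succ (succ (succ (elimNat (\(i : Nat). (\(l : Type0). \(k : Nat). l) Nat 3) 1 (\(e : Nat). \(φ : Nat). succ φ) 0)))))))
  ~> \(g : Nat). refl Nat 7
type:
  Pi (g : Nat). Eq Nat 7 7


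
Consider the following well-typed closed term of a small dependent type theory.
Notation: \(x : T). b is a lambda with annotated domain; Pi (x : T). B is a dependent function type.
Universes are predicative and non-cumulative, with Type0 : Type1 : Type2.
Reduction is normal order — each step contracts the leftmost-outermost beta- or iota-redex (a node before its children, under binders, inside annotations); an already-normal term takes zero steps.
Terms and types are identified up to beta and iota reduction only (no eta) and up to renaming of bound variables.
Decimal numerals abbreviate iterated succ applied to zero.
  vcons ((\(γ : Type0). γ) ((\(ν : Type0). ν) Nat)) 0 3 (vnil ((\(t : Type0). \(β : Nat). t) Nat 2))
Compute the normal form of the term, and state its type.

reduced normal form:
  vcons Nat 0 3 (vnil Nat)
inferred type:
  Vec Nat 1
observation: 4 normal-order steps separate the term from its normal form.


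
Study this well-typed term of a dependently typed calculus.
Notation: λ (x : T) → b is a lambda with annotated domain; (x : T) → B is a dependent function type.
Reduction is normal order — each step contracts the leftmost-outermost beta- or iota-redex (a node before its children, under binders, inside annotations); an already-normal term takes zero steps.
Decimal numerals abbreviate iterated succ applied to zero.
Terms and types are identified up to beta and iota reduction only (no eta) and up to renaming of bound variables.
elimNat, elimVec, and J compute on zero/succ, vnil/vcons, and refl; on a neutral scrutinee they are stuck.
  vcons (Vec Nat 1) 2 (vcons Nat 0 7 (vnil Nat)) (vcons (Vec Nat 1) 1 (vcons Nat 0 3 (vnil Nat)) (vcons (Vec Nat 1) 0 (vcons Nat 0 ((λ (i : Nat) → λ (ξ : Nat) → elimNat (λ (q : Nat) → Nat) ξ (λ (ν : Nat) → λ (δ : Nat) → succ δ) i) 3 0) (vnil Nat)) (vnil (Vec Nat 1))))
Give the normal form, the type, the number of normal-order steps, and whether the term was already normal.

reduced normal form:
  vcons (Vec Nat 1) 2 (vcons Nat 0 7 (vnil Nat)) (vcons (Vec Nat 1) 1 (vcons Nat 0 3 (vnil Nat)) (vcons (Vec Nat 1) 0 (vcons Nat 0 3 (vnil Nat)) (vnil (Vec Nat 1))))
type:
  Vec (Vec Nat 1) 3
steps to reach normal form (normal order): 12
term was already normal: no
first contracted redex: a beta-redex


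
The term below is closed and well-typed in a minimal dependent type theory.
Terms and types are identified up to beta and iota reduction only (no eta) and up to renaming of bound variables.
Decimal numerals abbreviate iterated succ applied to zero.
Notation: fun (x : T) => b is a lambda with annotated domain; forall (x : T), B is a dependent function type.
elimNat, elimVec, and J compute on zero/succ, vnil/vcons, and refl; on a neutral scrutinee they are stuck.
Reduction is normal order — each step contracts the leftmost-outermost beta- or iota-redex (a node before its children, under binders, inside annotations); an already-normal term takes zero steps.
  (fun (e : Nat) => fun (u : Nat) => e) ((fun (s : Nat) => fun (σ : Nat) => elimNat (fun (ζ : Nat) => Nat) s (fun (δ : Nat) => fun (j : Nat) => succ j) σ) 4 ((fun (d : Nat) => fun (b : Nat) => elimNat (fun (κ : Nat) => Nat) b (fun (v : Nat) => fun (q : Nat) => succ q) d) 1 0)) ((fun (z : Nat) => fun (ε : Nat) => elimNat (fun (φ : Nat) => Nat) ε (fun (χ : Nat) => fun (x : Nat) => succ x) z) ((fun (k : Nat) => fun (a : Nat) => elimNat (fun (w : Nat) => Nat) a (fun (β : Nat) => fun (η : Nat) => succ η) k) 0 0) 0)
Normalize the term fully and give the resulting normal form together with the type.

reduced normal form:
  5
type:
  Nat
observation: contracting a beta-redex first, the term normalizes in 14 steps.


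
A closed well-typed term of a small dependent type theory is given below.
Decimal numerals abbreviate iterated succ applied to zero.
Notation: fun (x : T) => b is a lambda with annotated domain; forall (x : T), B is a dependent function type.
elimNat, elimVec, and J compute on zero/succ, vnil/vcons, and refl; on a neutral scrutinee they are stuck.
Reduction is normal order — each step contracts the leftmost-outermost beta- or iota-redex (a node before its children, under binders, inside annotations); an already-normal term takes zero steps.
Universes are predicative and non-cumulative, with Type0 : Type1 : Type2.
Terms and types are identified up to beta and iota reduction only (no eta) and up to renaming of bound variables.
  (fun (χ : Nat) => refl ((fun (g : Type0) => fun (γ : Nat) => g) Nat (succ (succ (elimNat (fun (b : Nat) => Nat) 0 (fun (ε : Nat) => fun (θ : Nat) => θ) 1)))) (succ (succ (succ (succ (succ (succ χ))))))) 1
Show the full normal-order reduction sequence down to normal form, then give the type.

normal-order reduction:
  (fun (χ : Nat) => refl ((fun (g : Type0) => fun (γ : Nat) => g) Nat (succ (succ (elimNat (fun (b : Nat) => Nat) 0 (fun (ε : Nat) => fun (θ : Nat) => θ) 1)))) (succ (succ (succ (succ (succ (succ χ))))))) 1
  ~> refl ((fun (χ : Type0) => fun (g : Nat) => χ) Nat (succ (succ (elimNat (fun (γ : Nat) => Nat) 0 (fun (b : Nat) => fun (ε : Nat) => ε) 1)))) 7
  ~> refl ((fun (χ : Nat) => Nat) (succ (succ (elimNat (fun (g : Nat) => Nat) 0 (fun (γ : Nat) => fun (b : Nat) => b) 1)))) 7
  ~> refl Nat 7
the term's type:
  Eq Nat 7 7


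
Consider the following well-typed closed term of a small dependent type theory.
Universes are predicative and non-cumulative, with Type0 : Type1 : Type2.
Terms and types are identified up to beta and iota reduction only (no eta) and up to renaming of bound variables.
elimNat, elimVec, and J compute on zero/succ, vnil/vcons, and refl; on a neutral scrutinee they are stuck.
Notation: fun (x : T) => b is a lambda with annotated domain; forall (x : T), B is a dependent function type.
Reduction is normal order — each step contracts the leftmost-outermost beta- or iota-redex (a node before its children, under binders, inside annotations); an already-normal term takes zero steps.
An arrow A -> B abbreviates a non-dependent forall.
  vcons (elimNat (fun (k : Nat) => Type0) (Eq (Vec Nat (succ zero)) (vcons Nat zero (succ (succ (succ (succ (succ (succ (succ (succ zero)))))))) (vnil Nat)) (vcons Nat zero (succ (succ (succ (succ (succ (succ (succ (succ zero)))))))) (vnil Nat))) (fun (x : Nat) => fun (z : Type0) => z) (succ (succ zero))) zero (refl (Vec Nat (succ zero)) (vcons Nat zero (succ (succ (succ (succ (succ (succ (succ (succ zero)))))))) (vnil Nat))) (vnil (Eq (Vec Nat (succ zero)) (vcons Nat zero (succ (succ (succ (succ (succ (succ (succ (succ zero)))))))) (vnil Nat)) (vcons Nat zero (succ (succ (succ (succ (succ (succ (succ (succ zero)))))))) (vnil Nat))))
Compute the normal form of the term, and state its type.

resulting normal form:
  vcons (Eq (Vec Nat (succ zero)) (vcons Nat zero (succ (succ (succ (succ (succ (succ (succ (succ zero)))))))) (vnil Nat)) (vcons Nat zero (succ (succ (succ (succ (succ (succ (succ (succ zero)))))))) (vnil Nat))) zero (refl (Vec Nat (succ zero)) (vcons Nat zero (succ (succ (succ (succ (succ (succ (succ (succ zero)))))))) (vnil Nat))) (vnil (Eq (Vec Nat (succ zero)) (vcons Nat zero (succ (succ (succ (succ (succ (succ (succ (succ zero)))))))) (vnil Nat)) (vcons Nat zero (succ (succ (succ (succ (succ (succ (succ (succ zero)))))))) (vnil Nat))))
the term's type:
  Vec (Eq (Vec Nat (succ zero)) (vcons Nat zero (succ (succ (succ (succ (succ (succ (succ (succ zero)))))))) (vnil Nat)) (vcons Nat zero (succ (succ (succ (succ (succ (succ (succ (succ zero)))))))) (vnil Nat))) (succ zero)
observation: reduction starts at an elimNat iota-redex, and 7 normal-order steps reach the normal form.


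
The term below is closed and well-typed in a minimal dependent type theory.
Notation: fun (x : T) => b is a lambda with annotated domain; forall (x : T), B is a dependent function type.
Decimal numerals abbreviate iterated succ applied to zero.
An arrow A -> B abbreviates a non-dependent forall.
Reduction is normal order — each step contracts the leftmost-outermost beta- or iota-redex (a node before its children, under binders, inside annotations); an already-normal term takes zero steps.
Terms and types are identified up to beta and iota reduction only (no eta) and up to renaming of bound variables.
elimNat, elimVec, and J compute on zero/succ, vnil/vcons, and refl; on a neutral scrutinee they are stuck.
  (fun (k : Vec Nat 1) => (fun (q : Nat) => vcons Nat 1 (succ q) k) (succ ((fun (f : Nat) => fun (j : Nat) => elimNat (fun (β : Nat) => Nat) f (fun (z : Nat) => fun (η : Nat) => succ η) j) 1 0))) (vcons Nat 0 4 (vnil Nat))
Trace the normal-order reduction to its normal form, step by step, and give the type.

normal-order reduction:
  (fun (k : Vec Nat 1) => (fun (q : Nat) => vcons Nat 1 (succ q) k) (succ ((fun (f : Nat) => fun (j : Nat) => elimNat (fun (β : Nat) => Nat) f (fun (z : Nat) => fun (η : Nat) => succ η) j) 1 0))) (vcons Nat 0 4 (vnil Nat))
  ~> (fun (k : Nat) => vcons Nat 1 (succ k) (vcons Nat 0 4 (vnil Nat))) (succ ((fun (q : Nat) => fun (f : Nat) => elimNat (fun (j : Nat) => Nat) q (fun (β : Nat) => fun (z : Nat) => succ z) f) 1 0))
  ~> vcons Nat 1 (succ (succ ((fun (k : Nat) => fun (q : Nat) => elimNat (fun (f : Nat) => Nat) k (fun (j : Nat) => fun (β : Nat) => succ β) q) 1 0))) (vcons Nat 0 4 (vnil Nat))
  ~> vcons Nat 1 (succ (succ ((fun (k : Nat) => elimNat (fun (q : Nat) => Nat) 1 (fun (f : Nat) => fun (j : Nat) => succ j) k) 0))) (vcons Nat 0 4 (vnil Nat))
  ~> vcons Nat 1 (succ (succ (elimNat (fun (k : Nat) => Nat) 1 (fun (q : Nat) => fun (f : Nat) => succ f) 0))) (vcons Nat 0 4 (vnil Nat))
  ~> vcons Nat 1 3 (vcons Nat 0 4 (vnil Nat))
the term's type:
  Vec Nat 2


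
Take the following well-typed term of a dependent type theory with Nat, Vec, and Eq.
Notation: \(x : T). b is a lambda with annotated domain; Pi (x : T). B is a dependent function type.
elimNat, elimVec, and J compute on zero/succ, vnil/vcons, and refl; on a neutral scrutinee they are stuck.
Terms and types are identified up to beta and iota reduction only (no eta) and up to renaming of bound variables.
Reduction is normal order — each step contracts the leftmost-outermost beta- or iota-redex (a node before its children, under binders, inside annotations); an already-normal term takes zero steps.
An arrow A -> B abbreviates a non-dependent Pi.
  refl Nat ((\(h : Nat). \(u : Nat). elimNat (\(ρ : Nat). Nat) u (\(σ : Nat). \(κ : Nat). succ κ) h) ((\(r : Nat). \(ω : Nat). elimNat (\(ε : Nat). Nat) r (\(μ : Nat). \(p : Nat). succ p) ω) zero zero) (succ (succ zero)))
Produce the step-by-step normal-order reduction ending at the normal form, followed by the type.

reduction (normal order):
  refl Nat ((\(h : Nat). \(u : Nat). elimNat (\(ρ : Nat). Nat) u (\(σ : Nat). \(κ : Nat). succ κ) h) ((\(r : Nat). \(ω : Nat). elimNat (\(ε : Nat). Nat) r (\(μ : Nat). \(p : Nat). succ p) ω) zero zero) (succ (succ zero)))
  ~> refl Nat ((\(h : Nat). elimNat (\(u : Nat). Nat) h (\(ρ : Nat). \(σ : Nat). succ σ) ((\(κ : Nat). \(r : Nat). elimNat (\(ω : Nat). Nat) κ (\(ε : Nat). \(μ : Nat). succ μ) r) zero zero)) (succ (succ zero)))
  ~> refl Nat (elimNat (\(h : Nat). Nat) (succ (succ zero)) (\(u : Nat). \(ρ : Nat). succ ρ) ((\(σ : Nat). \(κ : Nat). elimNat (\(r : Nat). Nat) σ (\(ω : Nat). \(ε : Nat). succ ε) κ) zero zero))
  ~> refl Nat (elimNat (\(h : Nat). Nat) (succ (succ zero)) (\(u : Nat). \(ρ : Nat). succ ρ) ((\(σ : Nat). elimNat (\(κ : Nat). Nat) zero (\(r : Nat). \(ω : Nat). succ ω) σ) zero))
  ~> refl Nat (elimNat (\(h : Nat). Nat) (succ (succ zero)) (\(u : Nat). \(ρ : Nat). succ ρ) (elimNat (\(σ : Nat). Nat) zero (\(κ : Nat). \(r : Nat). succ r) zero))
  ~> refl Nat (elimNat (\(h : Nat). Nat) (succ (succ zero)) (\(u : Nat). \(ρ : Nat). succ ρ) zero)
  ~> refl Nat (succ (succ zero))
type:
  Eq Nat (succ (succ zero)) (succ (succ zero))


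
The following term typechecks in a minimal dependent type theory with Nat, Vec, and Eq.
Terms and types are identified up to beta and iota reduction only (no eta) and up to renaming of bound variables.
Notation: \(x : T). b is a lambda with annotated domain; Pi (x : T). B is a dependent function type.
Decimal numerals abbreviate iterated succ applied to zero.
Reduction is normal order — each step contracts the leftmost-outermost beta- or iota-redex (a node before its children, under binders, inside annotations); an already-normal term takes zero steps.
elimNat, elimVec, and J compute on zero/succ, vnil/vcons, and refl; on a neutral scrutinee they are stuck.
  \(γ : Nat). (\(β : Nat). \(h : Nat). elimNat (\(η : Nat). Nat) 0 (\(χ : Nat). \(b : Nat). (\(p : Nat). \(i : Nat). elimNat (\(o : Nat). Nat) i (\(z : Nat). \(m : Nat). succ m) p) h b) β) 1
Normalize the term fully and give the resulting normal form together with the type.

normal form:
  \(γ : Nat). \(β : Nat). elimNat (\(h : Nat). Nat) 0 (\(η : Nat). \(χ : Nat). succ χ) β
inferred type:
  Pi (γ : Nat). Pi (β : Nat). Nat


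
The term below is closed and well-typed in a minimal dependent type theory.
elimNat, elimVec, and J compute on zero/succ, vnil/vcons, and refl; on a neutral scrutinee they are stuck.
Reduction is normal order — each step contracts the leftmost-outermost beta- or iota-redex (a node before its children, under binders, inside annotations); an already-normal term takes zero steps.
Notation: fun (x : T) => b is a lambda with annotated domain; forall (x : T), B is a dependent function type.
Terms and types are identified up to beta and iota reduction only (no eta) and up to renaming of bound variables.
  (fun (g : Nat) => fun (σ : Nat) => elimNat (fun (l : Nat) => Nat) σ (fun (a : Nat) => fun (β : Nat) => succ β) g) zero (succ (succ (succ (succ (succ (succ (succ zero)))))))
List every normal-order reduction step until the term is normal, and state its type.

reduction (normal order):
  (fun (g : Nat) => fun (σ : Nat) => elimNat (fun (l : Nat) => Nat) σ (fun (a : Nat) => fun (β : Nat) => succ β) g) zero (succ (succ (succ (succ (succ (succ (succ zero)))))))
  ~> (fun (g : Nat) => elimNat (fun (σ : Nat) => Nat) g (fun (l : Nat) => fun (a : Nat) => succ a) zero) (succ (succ (succ (succ (succ (succ (succ zero)))))))
  ~> elimNat (fun (g : Nat) => Nat) (succ (succ (succ (succ (succ (succ (succ zero))))))) (fun (σ : Nat) => fun (l : Nat) => succ l) zero
  ~> succ (succ (succ (succ (succ (succ (succ zero))))))
inferred type:
  Nat


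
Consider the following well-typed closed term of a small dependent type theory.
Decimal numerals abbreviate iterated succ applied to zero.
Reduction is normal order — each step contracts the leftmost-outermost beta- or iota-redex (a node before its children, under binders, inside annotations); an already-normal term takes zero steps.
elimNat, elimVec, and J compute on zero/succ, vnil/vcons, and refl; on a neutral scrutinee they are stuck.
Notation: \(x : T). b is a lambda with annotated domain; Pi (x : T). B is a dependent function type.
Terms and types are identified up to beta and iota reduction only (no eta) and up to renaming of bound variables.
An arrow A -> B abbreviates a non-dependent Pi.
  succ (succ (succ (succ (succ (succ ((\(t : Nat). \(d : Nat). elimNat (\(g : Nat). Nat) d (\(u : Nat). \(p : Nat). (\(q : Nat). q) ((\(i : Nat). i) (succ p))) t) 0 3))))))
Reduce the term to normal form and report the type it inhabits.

reduced normal form:
  9
inferred type:
  Nat
observation: reduction starts at a beta-redex, and 3 normal-order steps reach the normal form.


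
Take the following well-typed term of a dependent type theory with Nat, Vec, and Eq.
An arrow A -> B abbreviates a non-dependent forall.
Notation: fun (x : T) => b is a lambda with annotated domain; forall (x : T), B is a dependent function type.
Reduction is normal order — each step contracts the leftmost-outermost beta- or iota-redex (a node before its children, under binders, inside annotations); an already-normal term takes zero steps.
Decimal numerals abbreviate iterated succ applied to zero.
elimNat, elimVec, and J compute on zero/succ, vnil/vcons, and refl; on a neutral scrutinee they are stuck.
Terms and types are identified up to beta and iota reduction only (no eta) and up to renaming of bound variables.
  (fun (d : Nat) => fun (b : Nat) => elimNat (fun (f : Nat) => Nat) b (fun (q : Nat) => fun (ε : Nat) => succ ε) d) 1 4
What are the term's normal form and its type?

resulting normal form:
  5
inferred type:
  Nat
observation: 6 normal-order steps separate the term from its normal form.


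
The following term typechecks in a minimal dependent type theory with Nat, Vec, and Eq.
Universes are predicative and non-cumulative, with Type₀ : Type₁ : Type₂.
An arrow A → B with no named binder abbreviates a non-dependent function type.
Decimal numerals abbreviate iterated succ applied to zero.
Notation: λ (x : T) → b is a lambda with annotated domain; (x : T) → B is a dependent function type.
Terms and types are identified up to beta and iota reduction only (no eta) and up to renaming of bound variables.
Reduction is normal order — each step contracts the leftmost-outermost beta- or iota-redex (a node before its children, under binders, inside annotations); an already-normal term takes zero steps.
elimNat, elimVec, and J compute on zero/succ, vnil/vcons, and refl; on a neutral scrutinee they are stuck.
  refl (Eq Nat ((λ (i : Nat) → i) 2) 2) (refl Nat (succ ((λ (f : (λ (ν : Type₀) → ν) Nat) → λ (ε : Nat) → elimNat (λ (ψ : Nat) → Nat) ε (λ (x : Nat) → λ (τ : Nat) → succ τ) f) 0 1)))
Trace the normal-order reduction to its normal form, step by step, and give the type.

normal-order reduction:
  refl (Eq Nat ((λ (i : Nat) → i) 2) 2) (refl Nat (succ ((λ (f : (λ (ν : Type₀) → ν) Nat) → λ (ε : Nat) → elimNat (λ (ψ : Nat) → Nat) ε (λ (x : Nat) → λ (τ : Nat) → succ τ) f) 0 1)))
  ~> refl (Eq Nat 2 2) (refl Nat (succ ((λ (i : (λ (f : Type₀) → f) Nat) → λ (ν : Nat) → elimNat (λ (ε : Nat) → Nat) ν (λ (ψ : Nat) → λ (x : Nat) → succ x) i) 0 1)))
  ~> refl (Eq Nat 2 2) (refl Nat (succ ((λ (i : Nat) → elimNat (λ (f : Nat) → Nat) i (λ (ν : Nat) → λ (ε : Nat) → succ ε) 0) 1)))
  ~> refl (Eq Nat 2 2) (refl Nat (succ (elimNat (λ (i : Nat) → Nat) 1 (λ (f : Nat) → λ (ν : Nat) → succ ν) 0)))
  ~> refl (Eq Nat 2 2) (refl Nat 2)
the term's type:
  Eq (Eq Nat 2 2) (refl Nat 2) (refl Nat 2)


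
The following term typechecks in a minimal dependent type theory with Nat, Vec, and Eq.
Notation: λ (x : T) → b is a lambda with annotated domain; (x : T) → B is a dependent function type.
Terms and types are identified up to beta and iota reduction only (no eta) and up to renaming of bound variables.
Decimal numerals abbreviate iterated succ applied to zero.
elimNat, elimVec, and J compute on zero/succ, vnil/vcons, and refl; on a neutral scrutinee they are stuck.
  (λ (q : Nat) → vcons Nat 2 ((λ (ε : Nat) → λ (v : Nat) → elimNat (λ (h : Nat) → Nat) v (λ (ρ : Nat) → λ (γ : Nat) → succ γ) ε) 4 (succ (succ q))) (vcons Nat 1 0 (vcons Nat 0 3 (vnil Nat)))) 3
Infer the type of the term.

the term's type:
  Vec Nat 3


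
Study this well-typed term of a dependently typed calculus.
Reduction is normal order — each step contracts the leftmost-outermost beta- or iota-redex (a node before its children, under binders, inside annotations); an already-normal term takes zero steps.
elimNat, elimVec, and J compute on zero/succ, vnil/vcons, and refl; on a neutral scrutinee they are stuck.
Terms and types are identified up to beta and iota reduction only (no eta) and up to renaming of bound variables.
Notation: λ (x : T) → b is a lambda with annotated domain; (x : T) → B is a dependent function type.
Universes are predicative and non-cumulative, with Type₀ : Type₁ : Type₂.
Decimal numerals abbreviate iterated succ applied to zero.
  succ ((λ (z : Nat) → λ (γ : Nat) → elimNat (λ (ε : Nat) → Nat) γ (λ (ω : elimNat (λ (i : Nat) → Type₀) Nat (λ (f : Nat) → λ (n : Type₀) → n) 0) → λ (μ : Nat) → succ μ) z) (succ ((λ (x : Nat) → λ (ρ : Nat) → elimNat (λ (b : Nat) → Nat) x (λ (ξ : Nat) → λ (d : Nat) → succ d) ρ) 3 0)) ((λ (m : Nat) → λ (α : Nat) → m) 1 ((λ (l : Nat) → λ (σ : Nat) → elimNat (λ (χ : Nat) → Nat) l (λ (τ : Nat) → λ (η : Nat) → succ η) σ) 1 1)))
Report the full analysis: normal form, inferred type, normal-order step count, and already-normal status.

resulting normal form:
  6
type:
  Nat
reduction steps (normal order): 21
started in normal form: no
first redex: a beta-redex


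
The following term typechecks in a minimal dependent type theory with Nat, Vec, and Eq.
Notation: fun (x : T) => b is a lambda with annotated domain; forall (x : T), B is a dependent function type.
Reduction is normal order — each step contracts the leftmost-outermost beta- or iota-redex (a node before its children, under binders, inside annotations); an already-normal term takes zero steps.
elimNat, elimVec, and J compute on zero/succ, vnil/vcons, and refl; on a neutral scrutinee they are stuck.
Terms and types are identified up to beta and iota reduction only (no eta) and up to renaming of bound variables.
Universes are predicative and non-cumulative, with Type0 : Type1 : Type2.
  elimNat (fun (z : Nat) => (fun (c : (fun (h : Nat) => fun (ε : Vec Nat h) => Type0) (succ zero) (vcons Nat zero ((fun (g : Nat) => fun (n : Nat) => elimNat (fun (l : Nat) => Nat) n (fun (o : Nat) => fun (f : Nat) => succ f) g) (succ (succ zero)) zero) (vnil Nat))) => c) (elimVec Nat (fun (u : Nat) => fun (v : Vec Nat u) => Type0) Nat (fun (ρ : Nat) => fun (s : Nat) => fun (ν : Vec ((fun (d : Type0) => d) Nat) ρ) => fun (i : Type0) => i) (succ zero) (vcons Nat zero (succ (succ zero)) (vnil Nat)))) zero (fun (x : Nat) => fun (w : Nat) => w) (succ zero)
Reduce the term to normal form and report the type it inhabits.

normal form:
  zero
inferred type:
  Nat


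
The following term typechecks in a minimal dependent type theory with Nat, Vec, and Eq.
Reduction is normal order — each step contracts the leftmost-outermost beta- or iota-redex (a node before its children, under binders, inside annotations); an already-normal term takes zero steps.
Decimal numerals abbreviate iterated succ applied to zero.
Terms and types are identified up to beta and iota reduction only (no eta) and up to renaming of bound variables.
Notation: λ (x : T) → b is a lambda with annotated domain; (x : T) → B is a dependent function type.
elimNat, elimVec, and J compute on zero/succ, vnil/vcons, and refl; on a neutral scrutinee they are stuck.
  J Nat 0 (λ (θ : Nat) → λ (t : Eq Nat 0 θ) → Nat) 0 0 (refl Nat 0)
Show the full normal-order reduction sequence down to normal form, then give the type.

normal-order reduction:
  J Nat 0 (λ (θ : Nat) → λ (t : Eq Nat 0 θ) → Nat) 0 0 (refl Nat 0)
  ~> 0
the term's type:
  Nat


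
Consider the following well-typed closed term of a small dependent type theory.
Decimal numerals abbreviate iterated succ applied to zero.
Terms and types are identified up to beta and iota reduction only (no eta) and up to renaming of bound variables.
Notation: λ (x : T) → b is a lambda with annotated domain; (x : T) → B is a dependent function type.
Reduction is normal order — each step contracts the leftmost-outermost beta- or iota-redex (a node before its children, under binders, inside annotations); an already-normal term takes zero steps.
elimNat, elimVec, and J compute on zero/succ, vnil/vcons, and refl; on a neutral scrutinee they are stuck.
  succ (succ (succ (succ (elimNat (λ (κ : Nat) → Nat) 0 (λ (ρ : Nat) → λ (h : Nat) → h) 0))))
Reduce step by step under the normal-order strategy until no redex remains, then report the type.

normal-order reduction:
  succ (succ (succ (succ (elimNat (λ (κ : Nat) → Nat) 0 (λ (ρ : Nat) → λ (h : Nat) → h) 0))))
  ~> 4
the term's type:
  Nat


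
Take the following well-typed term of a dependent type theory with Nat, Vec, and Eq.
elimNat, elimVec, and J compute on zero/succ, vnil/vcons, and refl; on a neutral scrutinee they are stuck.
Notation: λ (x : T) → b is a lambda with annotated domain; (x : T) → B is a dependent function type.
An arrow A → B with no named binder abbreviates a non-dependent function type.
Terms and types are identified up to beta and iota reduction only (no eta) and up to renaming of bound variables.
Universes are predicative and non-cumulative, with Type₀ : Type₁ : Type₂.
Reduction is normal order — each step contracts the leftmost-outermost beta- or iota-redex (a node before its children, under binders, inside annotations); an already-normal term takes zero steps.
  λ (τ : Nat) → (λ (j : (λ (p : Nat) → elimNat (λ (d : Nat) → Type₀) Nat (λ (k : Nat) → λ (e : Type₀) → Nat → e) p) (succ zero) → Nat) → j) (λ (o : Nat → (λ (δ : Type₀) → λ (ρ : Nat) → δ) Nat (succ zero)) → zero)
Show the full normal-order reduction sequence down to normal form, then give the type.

normal-order reduction:
  λ (τ : Nat) → (λ (j : (λ (p : Nat) → elimNat (λ (d : Nat) → Type₀) Nat (λ (k : Nat) → λ (e : Type₀) → Nat → e) p) (succ zero) → Nat) → j) (λ (o : Nat → (λ (δ : Type₀) → λ (ρ : Nat) → δ) Nat (succ zero)) → zero)
  ~> λ (τ : Nat) → λ (j : Nat → (λ (p : Type₀) → λ (d : Nat) → p) Nat (succ zero)) → zero
  ~> λ (τ : Nat) → λ (j : Nat → (λ (p : Nat) → Nat) (succ zero)) → zero
  ~> λ (τ : Nat) → λ (j : Nat → Nat) → zero
type:
  Nat → (Nat → Nat) → Nat


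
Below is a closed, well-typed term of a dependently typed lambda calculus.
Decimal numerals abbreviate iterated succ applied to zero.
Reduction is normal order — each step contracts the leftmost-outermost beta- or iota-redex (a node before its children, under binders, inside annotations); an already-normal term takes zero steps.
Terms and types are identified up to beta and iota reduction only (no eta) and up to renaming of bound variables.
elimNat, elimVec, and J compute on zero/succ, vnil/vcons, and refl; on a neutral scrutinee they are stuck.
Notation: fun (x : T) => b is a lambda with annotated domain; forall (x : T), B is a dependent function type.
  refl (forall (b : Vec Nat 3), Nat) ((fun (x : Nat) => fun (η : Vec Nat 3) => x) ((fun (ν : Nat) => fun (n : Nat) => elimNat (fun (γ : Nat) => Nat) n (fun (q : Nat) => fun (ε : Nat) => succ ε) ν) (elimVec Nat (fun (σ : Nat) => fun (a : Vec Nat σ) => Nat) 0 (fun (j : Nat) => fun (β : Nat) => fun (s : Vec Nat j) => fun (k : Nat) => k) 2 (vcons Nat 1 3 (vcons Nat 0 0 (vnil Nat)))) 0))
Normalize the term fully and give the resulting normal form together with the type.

reduced normal form:
  refl (forall (b : Vec Nat 3), Nat) (fun (x : Vec Nat 3) => 0)
inferred type:
  Eq (forall (b : Vec Nat 3), Nat) (fun (x : Vec Nat 3) => 0) (fun (η : Vec Nat 3) => 0)
observation: the first redex contracted is a beta-redex; the normal form is reached in 15 normal-order steps.


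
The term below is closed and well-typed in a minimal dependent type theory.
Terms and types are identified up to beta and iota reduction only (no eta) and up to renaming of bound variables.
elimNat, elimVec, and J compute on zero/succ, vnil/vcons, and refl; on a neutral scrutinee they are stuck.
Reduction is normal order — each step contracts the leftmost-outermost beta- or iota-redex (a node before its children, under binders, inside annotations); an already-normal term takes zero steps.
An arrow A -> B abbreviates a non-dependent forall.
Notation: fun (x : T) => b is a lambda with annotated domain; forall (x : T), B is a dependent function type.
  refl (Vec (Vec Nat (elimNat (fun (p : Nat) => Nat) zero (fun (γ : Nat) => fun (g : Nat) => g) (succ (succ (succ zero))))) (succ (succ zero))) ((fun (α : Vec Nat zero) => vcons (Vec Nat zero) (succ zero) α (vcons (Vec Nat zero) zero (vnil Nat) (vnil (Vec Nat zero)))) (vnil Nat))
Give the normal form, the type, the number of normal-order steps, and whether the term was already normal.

normal form:
  refl (Vec (Vec Nat zero) (succ (succ zero))) (vcons (Vec Nat zero) (succ zero) (vnil Nat) (vcons (Vec Nat zero) zero (vnil Nat) (vnil (Vec Nat zero))))
type:
  Eq (Vec (Vec Nat zero) (succ (succ zero))) (vcons (Vec Nat zero) (succ zero) (vnil Nat) (vcons (Vec Nat zero) zero (vnil Nat) (vnil (Vec Nat zero)))) (vcons (Vec Nat zero) (succ zero) (vnil Nat) (vcons (Vec Nat zero) zero (vnil Nat) (vnil (Vec Nat zero))))
normal-order step count: 11
already normal: no
first contracted redex: an elimNat iota-redex


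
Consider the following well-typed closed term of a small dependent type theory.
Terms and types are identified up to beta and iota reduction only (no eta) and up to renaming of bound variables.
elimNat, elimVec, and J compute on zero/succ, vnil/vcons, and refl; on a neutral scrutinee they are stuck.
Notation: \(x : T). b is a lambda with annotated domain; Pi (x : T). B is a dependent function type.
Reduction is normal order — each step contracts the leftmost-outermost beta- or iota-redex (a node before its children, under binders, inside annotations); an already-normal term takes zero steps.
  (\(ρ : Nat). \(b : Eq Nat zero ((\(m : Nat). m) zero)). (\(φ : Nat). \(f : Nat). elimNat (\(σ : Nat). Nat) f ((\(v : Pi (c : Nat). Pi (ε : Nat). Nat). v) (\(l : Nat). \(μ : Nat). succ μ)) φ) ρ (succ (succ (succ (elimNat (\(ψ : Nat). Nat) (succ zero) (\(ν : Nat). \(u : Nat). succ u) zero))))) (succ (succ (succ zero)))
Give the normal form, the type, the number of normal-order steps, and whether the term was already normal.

reduced normal form:
  \(ρ : Eq Nat zero zero). succ (succ (succ (succ (succ (succ (succ zero))))))
inferred type:
  Pi (ρ : Eq Nat zero zero). Nat
reduction steps (normal order): 18
started in normal form: no
first redex: a beta-redex


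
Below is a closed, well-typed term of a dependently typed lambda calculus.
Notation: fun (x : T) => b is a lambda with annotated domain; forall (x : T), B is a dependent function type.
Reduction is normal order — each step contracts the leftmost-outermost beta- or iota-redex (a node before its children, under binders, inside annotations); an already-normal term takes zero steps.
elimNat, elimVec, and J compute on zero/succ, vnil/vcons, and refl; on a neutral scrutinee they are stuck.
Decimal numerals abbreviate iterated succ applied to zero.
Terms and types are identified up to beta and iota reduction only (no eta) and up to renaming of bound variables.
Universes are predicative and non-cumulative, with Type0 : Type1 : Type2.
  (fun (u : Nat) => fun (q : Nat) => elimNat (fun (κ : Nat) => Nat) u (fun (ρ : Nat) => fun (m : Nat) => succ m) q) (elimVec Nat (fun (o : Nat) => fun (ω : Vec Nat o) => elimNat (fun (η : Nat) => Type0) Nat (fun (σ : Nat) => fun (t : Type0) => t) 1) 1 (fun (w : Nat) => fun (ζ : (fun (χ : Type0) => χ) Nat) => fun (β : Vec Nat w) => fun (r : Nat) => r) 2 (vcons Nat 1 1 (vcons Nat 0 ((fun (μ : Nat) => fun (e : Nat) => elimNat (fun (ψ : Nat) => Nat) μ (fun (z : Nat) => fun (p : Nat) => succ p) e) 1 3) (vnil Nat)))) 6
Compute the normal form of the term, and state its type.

resulting normal form:
  7
type:
  Nat
observation: contracting a beta-redex first, the term normalizes in 32 steps.


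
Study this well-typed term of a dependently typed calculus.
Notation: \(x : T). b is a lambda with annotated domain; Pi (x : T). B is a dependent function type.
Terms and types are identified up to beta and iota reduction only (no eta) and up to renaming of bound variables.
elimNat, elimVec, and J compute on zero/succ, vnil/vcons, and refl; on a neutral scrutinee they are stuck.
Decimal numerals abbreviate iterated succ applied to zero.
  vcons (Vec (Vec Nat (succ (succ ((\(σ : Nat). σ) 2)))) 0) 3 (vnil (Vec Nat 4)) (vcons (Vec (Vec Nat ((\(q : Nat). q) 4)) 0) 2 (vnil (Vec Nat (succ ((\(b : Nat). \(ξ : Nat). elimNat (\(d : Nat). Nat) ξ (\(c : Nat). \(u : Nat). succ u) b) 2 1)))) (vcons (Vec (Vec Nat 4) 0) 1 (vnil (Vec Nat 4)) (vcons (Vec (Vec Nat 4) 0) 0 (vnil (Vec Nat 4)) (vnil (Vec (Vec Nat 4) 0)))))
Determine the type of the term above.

type:
  Vec (Vec (Vec Nat 4) 0) 4


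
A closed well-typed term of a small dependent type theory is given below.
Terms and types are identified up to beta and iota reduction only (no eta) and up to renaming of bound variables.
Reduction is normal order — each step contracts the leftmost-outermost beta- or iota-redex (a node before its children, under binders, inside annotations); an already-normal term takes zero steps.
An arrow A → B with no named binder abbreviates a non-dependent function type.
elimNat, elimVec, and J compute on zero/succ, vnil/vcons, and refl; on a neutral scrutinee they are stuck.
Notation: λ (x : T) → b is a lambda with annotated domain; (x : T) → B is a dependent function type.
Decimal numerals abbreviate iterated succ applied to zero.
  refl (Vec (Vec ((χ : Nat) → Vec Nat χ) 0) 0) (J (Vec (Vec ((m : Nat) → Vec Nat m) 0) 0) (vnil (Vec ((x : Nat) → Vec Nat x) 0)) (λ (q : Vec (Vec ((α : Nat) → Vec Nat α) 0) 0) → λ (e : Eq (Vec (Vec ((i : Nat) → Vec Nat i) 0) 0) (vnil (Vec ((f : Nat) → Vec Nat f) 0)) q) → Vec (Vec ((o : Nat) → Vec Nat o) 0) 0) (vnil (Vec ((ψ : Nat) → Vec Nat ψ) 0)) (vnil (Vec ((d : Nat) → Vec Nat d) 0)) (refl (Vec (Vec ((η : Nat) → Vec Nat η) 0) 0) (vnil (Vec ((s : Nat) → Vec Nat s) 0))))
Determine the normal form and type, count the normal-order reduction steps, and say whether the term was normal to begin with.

normal form:
  refl (Vec (Vec ((χ : Nat) → Vec Nat χ) 0) 0) (vnil (Vec ((m : Nat) → Vec Nat m) 0))
inferred type:
  Eq (Vec (Vec ((χ : Nat) → Vec Nat χ) 0) 0) (vnil (Vec ((m : Nat) → Vec Nat m) 0)) (vnil (Vec ((x : Nat) → Vec Nat x) 0))
reduction steps (normal order): 1
started in normal form: no
first redex: a J iota-redex
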